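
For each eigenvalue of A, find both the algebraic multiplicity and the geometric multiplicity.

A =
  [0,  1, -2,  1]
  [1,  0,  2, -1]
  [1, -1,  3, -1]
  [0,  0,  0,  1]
λ = 1: alg = 4, geom = 3

Step 1 — factor the characteristic polynomial to read off the algebraic multiplicities:
  χ_A(x) = (x - 1)^4

Step 2 — compute geometric multiplicities via the rank-nullity identity g(λ) = n − rank(A − λI):
  rank(A − (1)·I) = 1, so dim ker(A − (1)·I) = n − 1 = 3

Summary:
  λ = 1: algebraic multiplicity = 4, geometric multiplicity = 3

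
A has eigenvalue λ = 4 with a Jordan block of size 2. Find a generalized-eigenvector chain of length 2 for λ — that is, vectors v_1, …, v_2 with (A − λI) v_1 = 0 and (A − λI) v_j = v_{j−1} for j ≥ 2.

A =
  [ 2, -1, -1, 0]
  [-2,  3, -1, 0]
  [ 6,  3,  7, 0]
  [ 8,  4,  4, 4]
A Jordan chain for λ = 4 of length 2:
v_1 = (-2, -2, 6, 8)ᵀ
v_2 = (1, 0, 0, 0)ᵀ

Let N = A − (4)·I. We want v_2 with N^2 v_2 = 0 but N^1 v_2 ≠ 0; then v_{j-1} := N · v_j for j = 2, …, 2.

Pick v_2 = (1, 0, 0, 0)ᵀ.
Then v_1 = N · v_2 = (-2, -2, 6, 8)ᵀ.

Sanity check: (A − (4)·I) v_1 = (0, 0, 0, 0)ᵀ = 0. ✓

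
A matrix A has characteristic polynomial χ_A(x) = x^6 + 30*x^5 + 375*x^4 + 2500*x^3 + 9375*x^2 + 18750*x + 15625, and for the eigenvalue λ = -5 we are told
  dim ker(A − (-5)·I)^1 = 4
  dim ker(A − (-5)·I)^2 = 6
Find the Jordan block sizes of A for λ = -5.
Block sizes for λ = -5: [2, 2, 1, 1]

From the dimensions of kernels of powers, the number of Jordan blocks of size at least j is d_j − d_{j−1} where d_j = dim ker(N^j) (with d_0 = 0). Computing the differences gives [4, 2].
The number of blocks of size exactly k is (#blocks of size ≥ k) − (#blocks of size ≥ k + 1), so the partition is: 2 block(s) of size 1, 2 block(s) of size 2.
In nonincreasing order the block sizes are [2, 2, 1, 1].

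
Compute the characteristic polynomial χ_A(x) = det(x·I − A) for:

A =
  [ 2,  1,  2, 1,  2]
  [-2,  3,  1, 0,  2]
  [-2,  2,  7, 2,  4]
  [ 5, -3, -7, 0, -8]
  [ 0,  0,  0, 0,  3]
x^5 - 15*x^4 + 90*x^3 - 270*x^2 + 405*x - 243

Expanding det(x·I − A) (e.g. by cofactor expansion or by noting that A is similar to its Jordan form J, which has the same characteristic polynomial as A) gives
  χ_A(x) = x^5 - 15*x^4 + 90*x^3 - 270*x^2 + 405*x - 243
which factors as (x - 3)^5. The eigenvalues (with algebraic multiplicities) are λ = 3 with multiplicity 5.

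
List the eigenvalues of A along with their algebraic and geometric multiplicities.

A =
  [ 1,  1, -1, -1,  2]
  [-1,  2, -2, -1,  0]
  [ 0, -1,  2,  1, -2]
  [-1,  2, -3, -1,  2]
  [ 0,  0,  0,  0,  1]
λ = 1: alg = 5, geom = 3

Step 1 — factor the characteristic polynomial to read off the algebraic multiplicities:
  χ_A(x) = (x - 1)^5

Step 2 — compute geometric multiplicities via the rank-nullity identity g(λ) = n − rank(A − λI):
  rank(A − (1)·I) = 2, so dim ker(A − (1)·I) = n − 2 = 3

Summary:
  λ = 1: algebraic multiplicity = 5, geometric multiplicity = 3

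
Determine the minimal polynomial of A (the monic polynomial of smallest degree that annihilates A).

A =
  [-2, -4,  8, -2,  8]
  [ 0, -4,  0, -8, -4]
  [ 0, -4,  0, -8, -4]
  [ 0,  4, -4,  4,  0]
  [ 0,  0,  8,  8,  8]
x^3 - 2*x^2 - 8*x

The characteristic polynomial is χ_A(x) = x^2*(x - 4)^2*(x + 2), so the eigenvalues are known. The minimal polynomial is
  m_A(x) = Π_λ (x − λ)^{k_λ}
where k_λ is the size of the *largest* Jordan block for λ (equivalently, the smallest k with (A − λI)^k v = 0 for every generalised eigenvector v of λ).

  λ = -2: largest Jordan block has size 1, contributing (x + 2)
  λ = 0: largest Jordan block has size 1, contributing (x − 0)
  λ = 4: largest Jordan block has size 1, contributing (x − 4)

So m_A(x) = x*(x - 4)*(x + 2) = x^3 - 2*x^2 - 8*x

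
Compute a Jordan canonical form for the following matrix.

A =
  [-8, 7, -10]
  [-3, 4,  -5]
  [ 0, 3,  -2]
J_3(-2)

The characteristic polynomial is
  det(x·I − A) = x^3 + 6*x^2 + 12*x + 8 = (x + 2)^3

Eigenvalues and multiplicities (the geometric multiplicity of λ is n − rank(A − λI), which equals the number of Jordan blocks for λ):
  λ = -2: algebraic multiplicity = 3, geometric multiplicity = 1

Determining the block sizes for each eigenvalue:
  λ = -2: one block (gm = 1), so the single block has size am = 3 → block sizes [3]

Assembling the blocks gives a Jordan form
J =
  [-2,  1,  0]
  [ 0, -2,  1]
  [ 0,  0, -2]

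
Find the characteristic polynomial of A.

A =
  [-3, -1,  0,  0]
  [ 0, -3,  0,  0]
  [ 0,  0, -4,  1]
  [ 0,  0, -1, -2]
x^4 + 12*x^3 + 54*x^2 + 108*x + 81

Expanding det(x·I − A) (e.g. by cofactor expansion or by noting that A is similar to its Jordan form J, which has the same characteristic polynomial as A) gives
  χ_A(x) = x^4 + 12*x^3 + 54*x^2 + 108*x + 81
which factors as (x + 3)^4. The eigenvalues (with algebraic multiplicities) are λ = -3 with multiplicity 4.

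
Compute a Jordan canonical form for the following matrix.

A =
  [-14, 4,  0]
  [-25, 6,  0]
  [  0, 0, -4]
J_2(-4) ⊕ J_1(-4)

The characteristic polynomial is
  det(x·I − A) = x^3 + 12*x^2 + 48*x + 64 = (x + 4)^3

Eigenvalues and multiplicities (the geometric multiplicity of λ is n − rank(A − λI), which equals the number of Jordan blocks for λ):
  λ = -4: algebraic multiplicity = 3, geometric multiplicity = 2

Determining the block sizes for each eigenvalue:
  λ = -4: 2 blocks summing to 3 forces exactly one block of size 2 and the rest size 1 → block sizes [2, 1]

Assembling the blocks gives a Jordan form
J =
  [-4,  1,  0]
  [ 0, -4,  0]
  [ 0,  0, -4]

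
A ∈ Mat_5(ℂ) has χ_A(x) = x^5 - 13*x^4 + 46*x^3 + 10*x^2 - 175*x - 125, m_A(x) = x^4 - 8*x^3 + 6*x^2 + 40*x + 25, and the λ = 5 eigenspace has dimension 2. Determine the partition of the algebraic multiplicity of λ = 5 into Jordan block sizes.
Block sizes for λ = 5: [2, 1]

Step 1 — from the characteristic polynomial, algebraic multiplicity of λ = 5 is 3. From dim ker(A − (5)·I) = 2, there are exactly 2 Jordan blocks for λ = 5.
Step 2 — from the minimal polynomial, the factor (x − 5)^2 tells us the largest block for λ = 5 has size 2.
Step 3 — with total size 3, 2 blocks, and largest block 2, the block sizes (in nonincreasing order) are [2, 1].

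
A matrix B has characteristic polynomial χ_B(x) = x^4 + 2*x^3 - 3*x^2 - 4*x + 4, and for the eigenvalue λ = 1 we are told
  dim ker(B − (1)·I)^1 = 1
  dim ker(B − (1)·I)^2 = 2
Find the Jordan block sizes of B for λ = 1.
Block sizes for λ = 1: [2]

From the dimensions of kernels of powers, the number of Jordan blocks of size at least j is d_j − d_{j−1} where d_j = dim ker(N^j) (with d_0 = 0). Computing the differences gives [1, 1].
The number of blocks of size exactly k is (#blocks of size ≥ k) − (#blocks of size ≥ k + 1), so the partition is: 1 block(s) of size 2.
In nonincreasing order the block sizes are [2].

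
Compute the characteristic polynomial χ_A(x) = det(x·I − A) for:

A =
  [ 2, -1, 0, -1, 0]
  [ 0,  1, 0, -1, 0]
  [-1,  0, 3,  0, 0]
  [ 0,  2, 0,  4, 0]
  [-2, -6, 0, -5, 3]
x^5 - 13*x^4 + 67*x^3 - 171*x^2 + 216*x - 108

Expanding det(x·I − A) (e.g. by cofactor expansion or by noting that A is similar to its Jordan form J, which has the same characteristic polynomial as A) gives
  χ_A(x) = x^5 - 13*x^4 + 67*x^3 - 171*x^2 + 216*x - 108
which factors as (x - 3)^3*(x - 2)^2. The eigenvalues (with algebraic multiplicities) are λ = 2 with multiplicity 2, λ = 3 with multiplicity 3.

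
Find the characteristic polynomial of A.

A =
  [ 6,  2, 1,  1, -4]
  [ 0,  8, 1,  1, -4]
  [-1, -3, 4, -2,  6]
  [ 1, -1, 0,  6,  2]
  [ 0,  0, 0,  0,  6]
x^5 - 30*x^4 + 360*x^3 - 2160*x^2 + 6480*x - 7776

Expanding det(x·I − A) (e.g. by cofactor expansion or by noting that A is similar to its Jordan form J, which has the same characteristic polynomial as A) gives
  χ_A(x) = x^5 - 30*x^4 + 360*x^3 - 2160*x^2 + 6480*x - 7776
which factors as (x - 6)^5. The eigenvalues (with algebraic multiplicities) are λ = 6 with multiplicity 5.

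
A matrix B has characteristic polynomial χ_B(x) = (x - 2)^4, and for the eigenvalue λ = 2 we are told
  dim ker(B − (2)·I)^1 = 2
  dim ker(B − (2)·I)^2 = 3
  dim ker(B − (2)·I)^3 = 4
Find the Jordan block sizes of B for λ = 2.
Block sizes for λ = 2: [3, 1]

From the dimensions of kernels of powers, the number of Jordan blocks of size at least j is d_j − d_{j−1} where d_j = dim ker(N^j) (with d_0 = 0). Computing the differences gives [2, 1, 1].
The number of blocks of size exactly k is (#blocks of size ≥ k) − (#blocks of size ≥ k + 1), so the partition is: 1 block(s) of size 1, 1 block(s) of size 3.
In nonincreasing order the block sizes are [3, 1].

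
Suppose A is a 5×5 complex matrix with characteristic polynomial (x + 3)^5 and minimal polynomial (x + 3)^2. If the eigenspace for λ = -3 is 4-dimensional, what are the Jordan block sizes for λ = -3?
Block sizes for λ = -3: [2, 1, 1, 1]

Step 1 — from the characteristic polynomial, algebraic multiplicity of λ = -3 is 5. From dim ker(A − (-3)·I) = 4, there are exactly 4 Jordan blocks for λ = -3.
Step 2 — from the minimal polynomial, the factor (x + 3)^2 tells us the largest block for λ = -3 has size 2.
Step 3 — with total size 5, 4 blocks, and largest block 2, the block sizes (in nonincreasing order) are [2, 1, 1, 1].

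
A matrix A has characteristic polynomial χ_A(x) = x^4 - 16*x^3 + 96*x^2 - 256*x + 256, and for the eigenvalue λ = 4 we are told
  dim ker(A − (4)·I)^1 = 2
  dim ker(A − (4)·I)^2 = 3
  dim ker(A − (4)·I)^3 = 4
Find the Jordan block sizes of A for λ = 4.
Block sizes for λ = 4: [3, 1]

From the dimensions of kernels of powers, the number of Jordan blocks of size at least j is d_j − d_{j−1} where d_j = dim ker(N^j) (with d_0 = 0). Computing the differences gives [2, 1, 1].
The number of blocks of size exactly k is (#blocks of size ≥ k) − (#blocks of size ≥ k + 1), so the partition is: 1 block(s) of size 1, 1 block(s) of size 3.
In nonincreasing order the block sizes are [3, 1].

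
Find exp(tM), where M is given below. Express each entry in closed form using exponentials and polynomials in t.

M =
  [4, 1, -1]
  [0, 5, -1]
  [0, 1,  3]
e^{tM} =
  [exp(4*t), t*exp(4*t), -t*exp(4*t)]
  [0, t*exp(4*t) + exp(4*t), -t*exp(4*t)]
  [0, t*exp(4*t), -t*exp(4*t) + exp(4*t)]

Strategy: write M = P · J · P⁻¹ where J is a Jordan canonical form, so e^{tM} = P · e^{tJ} · P⁻¹, and e^{tJ} can be computed block-by-block.

M has Jordan form
J =
  [4, 1, 0]
  [0, 4, 0]
  [0, 0, 4]
(up to reordering of blocks).

Per-block formulas:
  For a 1×1 block at λ = 4: exp(t · [4]) = [e^(4t)].
  For a 2×2 Jordan block J_2(4): exp(t · J_2(4)) = e^(4t)·(I + t·N), where N is the 2×2 nilpotent shift.

After assembling e^{tJ} and conjugating by P, we get:

e^{tM} =
  [exp(4*t), t*exp(4*t), -t*exp(4*t)]
  [0, t*exp(4*t) + exp(4*t), -t*exp(4*t)]
  [0, t*exp(4*t), -t*exp(4*t) + exp(4*t)]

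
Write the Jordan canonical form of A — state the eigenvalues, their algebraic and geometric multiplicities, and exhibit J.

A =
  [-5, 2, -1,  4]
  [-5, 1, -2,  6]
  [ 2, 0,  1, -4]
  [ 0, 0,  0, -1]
J_3(-1) ⊕ J_1(-1)

The characteristic polynomial is
  det(x·I − A) = x^4 + 4*x^3 + 6*x^2 + 4*x + 1 = (x + 1)^4

Eigenvalues and multiplicities (the geometric multiplicity of λ is n − rank(A − λI), which equals the number of Jordan blocks for λ):
  λ = -1: algebraic multiplicity = 4, geometric multiplicity = 2

Determining the block sizes for each eigenvalue:
  λ = -1: with am = 4 and gm = 2, the partition is not yet determined (e.g. several partitions of 4 into 2 parts exist). Let N = A − (-1)·I. Computing rank(N^1) = 2, rank(N^2) = 1, rank(N^3) = 0; the number of blocks of size ≥ j is rank(N^{j−1}) − rank(N^j), giving [2, 1, 1]. So we have 1 block(s) of size 3, 1 block(s) of size 1 → block sizes [3, 1]

Assembling the blocks gives a Jordan form
J =
  [-1,  1,  0,  0]
  [ 0, -1,  1,  0]
  [ 0,  0, -1,  0]
  [ 0,  0,  0, -1]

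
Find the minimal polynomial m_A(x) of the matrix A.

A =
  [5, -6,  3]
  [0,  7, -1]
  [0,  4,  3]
x^2 - 10*x + 25

The characteristic polynomial is χ_A(x) = (x - 5)^3, so the eigenvalues are known. The minimal polynomial is
  m_A(x) = Π_λ (x − λ)^{k_λ}
where k_λ is the size of the *largest* Jordan block for λ (equivalently, the smallest k with (A − λI)^k v = 0 for every generalised eigenvector v of λ).

  λ = 5: largest Jordan block has size 2, contributing (x − 5)^2

So m_A(x) = (x - 5)^2 = x^2 - 10*x + 25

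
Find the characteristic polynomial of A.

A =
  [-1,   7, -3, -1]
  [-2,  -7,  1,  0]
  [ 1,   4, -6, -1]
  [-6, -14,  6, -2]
x^4 + 16*x^3 + 96*x^2 + 256*x + 256

Expanding det(x·I − A) (e.g. by cofactor expansion or by noting that A is similar to its Jordan form J, which has the same characteristic polynomial as A) gives
  χ_A(x) = x^4 + 16*x^3 + 96*x^2 + 256*x + 256
which factors as (x + 4)^4. The eigenvalues (with algebraic multiplicities) are λ = -4 with multiplicity 4.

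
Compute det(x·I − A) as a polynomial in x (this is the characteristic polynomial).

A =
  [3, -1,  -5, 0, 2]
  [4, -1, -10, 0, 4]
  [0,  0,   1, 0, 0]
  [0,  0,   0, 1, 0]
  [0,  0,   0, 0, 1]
x^5 - 5*x^4 + 10*x^3 - 10*x^2 + 5*x - 1

Expanding det(x·I − A) (e.g. by cofactor expansion or by noting that A is similar to its Jordan form J, which has the same characteristic polynomial as A) gives
  χ_A(x) = x^5 - 5*x^4 + 10*x^3 - 10*x^2 + 5*x - 1
which factors as (x - 1)^5. The eigenvalues (with algebraic multiplicities) are λ = 1 with multiplicity 5.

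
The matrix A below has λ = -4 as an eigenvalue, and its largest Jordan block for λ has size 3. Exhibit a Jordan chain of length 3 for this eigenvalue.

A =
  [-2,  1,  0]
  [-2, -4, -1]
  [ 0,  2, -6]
A Jordan chain for λ = -4 of length 3:
v_1 = (2, -4, -4)ᵀ
v_2 = (2, -2, 0)ᵀ
v_3 = (1, 0, 0)ᵀ

Let N = A − (-4)·I. We want v_3 with N^3 v_3 = 0 but N^2 v_3 ≠ 0; then v_{j-1} := N · v_j for j = 3, …, 2.

Pick v_3 = (1, 0, 0)ᵀ.
Then v_2 = N · v_3 = (2, -2, 0)ᵀ.
Then v_1 = N · v_2 = (2, -4, -4)ᵀ.

Sanity check: (A − (-4)·I) v_1 = (0, 0, 0)ᵀ = 0. ✓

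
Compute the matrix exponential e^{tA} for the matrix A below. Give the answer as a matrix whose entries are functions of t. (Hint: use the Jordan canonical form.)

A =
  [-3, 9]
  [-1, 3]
e^{tA} =
  [1 - 3*t, 9*t]
  [-t, 3*t + 1]

Strategy: write A = P · J · P⁻¹ where J is a Jordan canonical form, so e^{tA} = P · e^{tJ} · P⁻¹, and e^{tJ} can be computed block-by-block.

A has Jordan form
J =
  [0, 1]
  [0, 0]
(up to reordering of blocks).

Per-block formulas:
  For a 2×2 Jordan block J_2(0): exp(t · J_2(0)) = e^(0t)·(I + t·N), where N is the 2×2 nilpotent shift.

After assembling e^{tJ} and conjugating by P, we get:

e^{tA} =
  [1 - 3*t, 9*t]
  [-t, 3*t + 1]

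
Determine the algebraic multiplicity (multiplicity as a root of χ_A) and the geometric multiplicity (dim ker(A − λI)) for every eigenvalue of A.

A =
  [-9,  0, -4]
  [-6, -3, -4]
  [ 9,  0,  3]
λ = -3: alg = 3, geom = 2

Step 1 — factor the characteristic polynomial to read off the algebraic multiplicities:
  χ_A(x) = (x + 3)^3

Step 2 — compute geometric multiplicities via the rank-nullity identity g(λ) = n − rank(A − λI):
  rank(A − (-3)·I) = 1, so dim ker(A − (-3)·I) = n − 1 = 2

Summary:
  λ = -3: algebraic multiplicity = 3, geometric multiplicity = 2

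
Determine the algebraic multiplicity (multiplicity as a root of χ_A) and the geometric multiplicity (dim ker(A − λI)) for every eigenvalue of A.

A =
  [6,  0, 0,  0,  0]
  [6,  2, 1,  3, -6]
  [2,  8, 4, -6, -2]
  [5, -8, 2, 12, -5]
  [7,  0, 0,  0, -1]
λ = -1: alg = 1, geom = 1; λ = 6: alg = 4, geom = 3

Step 1 — factor the characteristic polynomial to read off the algebraic multiplicities:
  χ_A(x) = (x - 6)^4*(x + 1)

Step 2 — compute geometric multiplicities via the rank-nullity identity g(λ) = n − rank(A − λI):
  rank(A − (-1)·I) = 4, so dim ker(A − (-1)·I) = n − 4 = 1
  rank(A − (6)·I) = 2, so dim ker(A − (6)·I) = n − 2 = 3

Summary:
  λ = -1: algebraic multiplicity = 1, geometric multiplicity = 1
  λ = 6: algebraic multiplicity = 4, geometric multiplicity = 3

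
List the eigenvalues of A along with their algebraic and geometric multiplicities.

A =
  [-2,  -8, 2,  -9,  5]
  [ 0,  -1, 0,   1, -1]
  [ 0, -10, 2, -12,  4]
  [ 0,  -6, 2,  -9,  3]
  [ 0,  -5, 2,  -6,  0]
λ = -2: alg = 5, geom = 3

Step 1 — factor the characteristic polynomial to read off the algebraic multiplicities:
  χ_A(x) = (x + 2)^5

Step 2 — compute geometric multiplicities via the rank-nullity identity g(λ) = n − rank(A − λI):
  rank(A − (-2)·I) = 2, so dim ker(A − (-2)·I) = n − 2 = 3

Summary:
  λ = -2: algebraic multiplicity = 5, geometric multiplicity = 3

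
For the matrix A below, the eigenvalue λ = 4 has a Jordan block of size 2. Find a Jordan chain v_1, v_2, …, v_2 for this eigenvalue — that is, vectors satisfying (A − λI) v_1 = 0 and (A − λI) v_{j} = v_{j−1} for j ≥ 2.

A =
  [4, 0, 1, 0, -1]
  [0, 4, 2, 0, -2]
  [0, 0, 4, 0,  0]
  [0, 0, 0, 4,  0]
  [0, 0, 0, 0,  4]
A Jordan chain for λ = 4 of length 2:
v_1 = (1, 2, 0, 0, 0)ᵀ
v_2 = (0, 0, 1, 0, 0)ᵀ

Let N = A − (4)·I. We want v_2 with N^2 v_2 = 0 but N^1 v_2 ≠ 0; then v_{j-1} := N · v_j for j = 2, …, 2.

Pick v_2 = (0, 0, 1, 0, 0)ᵀ.
Then v_1 = N · v_2 = (1, 2, 0, 0, 0)ᵀ.

Sanity check: (A − (4)·I) v_1 = (0, 0, 0, 0, 0)ᵀ = 0. ✓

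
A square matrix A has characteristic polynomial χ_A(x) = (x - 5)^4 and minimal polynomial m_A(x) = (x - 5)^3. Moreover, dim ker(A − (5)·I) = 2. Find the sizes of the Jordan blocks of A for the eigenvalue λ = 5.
Block sizes for λ = 5: [3, 1]

Step 1 — from the characteristic polynomial, algebraic multiplicity of λ = 5 is 4. From dim ker(A − (5)·I) = 2, there are exactly 2 Jordan blocks for λ = 5.
Step 2 — from the minimal polynomial, the factor (x − 5)^3 tells us the largest block for λ = 5 has size 3.
Step 3 — with total size 4, 2 blocks, and largest block 3, the block sizes (in nonincreasing order) are [3, 1].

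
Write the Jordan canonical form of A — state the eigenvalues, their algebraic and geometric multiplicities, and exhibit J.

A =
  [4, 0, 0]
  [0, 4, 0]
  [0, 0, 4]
J_1(4) ⊕ J_1(4) ⊕ J_1(4)

The characteristic polynomial is
  det(x·I − A) = x^3 - 12*x^2 + 48*x - 64 = (x - 4)^3

Eigenvalues and multiplicities (the geometric multiplicity of λ is n − rank(A − λI), which equals the number of Jordan blocks for λ):
  λ = 4: algebraic multiplicity = 3, geometric multiplicity = 3

Determining the block sizes for each eigenvalue:
  λ = 4: gm = am = 3, so every block has size 1 → block sizes [1, 1, 1]

Assembling the blocks gives a Jordan form
J =
  [4, 0, 0]
  [0, 4, 0]
  [0, 0, 4]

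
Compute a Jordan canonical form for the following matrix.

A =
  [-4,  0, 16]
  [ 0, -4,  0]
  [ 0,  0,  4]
J_1(-4) ⊕ J_1(-4) ⊕ J_1(4)

The characteristic polynomial is
  det(x·I − A) = x^3 + 4*x^2 - 16*x - 64 = (x - 4)*(x + 4)^2

Eigenvalues and multiplicities (the geometric multiplicity of λ is n − rank(A − λI), which equals the number of Jordan blocks for λ):
  λ = -4: algebraic multiplicity = 2, geometric multiplicity = 2
  λ = 4: algebraic multiplicity = 1, geometric multiplicity = 1

Determining the block sizes for each eigenvalue:
  λ = -4: gm = am = 2, so every block has size 1 → block sizes [1, 1]
  λ = 4: one block (gm = 1), so the single block has size am = 1 → block sizes [1]

Assembling the blocks gives a Jordan form
J =
  [-4,  0, 0]
  [ 0, -4, 0]
  [ 0,  0, 4]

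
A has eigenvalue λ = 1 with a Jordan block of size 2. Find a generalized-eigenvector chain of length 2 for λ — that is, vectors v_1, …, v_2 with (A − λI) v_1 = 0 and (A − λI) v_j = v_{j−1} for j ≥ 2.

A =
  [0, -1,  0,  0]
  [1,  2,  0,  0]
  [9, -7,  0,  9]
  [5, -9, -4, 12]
A Jordan chain for λ = 1 of length 2:
v_1 = (-2, 2, 4, 4)ᵀ
v_2 = (1, 1, -2, 0)ᵀ

Let N = A − (1)·I. We want v_2 with N^2 v_2 = 0 but N^1 v_2 ≠ 0; then v_{j-1} := N · v_j for j = 2, …, 2.

Pick v_2 = (1, 1, -2, 0)ᵀ.
Then v_1 = N · v_2 = (-2, 2, 4, 4)ᵀ.

Sanity check: (A − (1)·I) v_1 = (0, 0, 0, 0)ᵀ = 0. ✓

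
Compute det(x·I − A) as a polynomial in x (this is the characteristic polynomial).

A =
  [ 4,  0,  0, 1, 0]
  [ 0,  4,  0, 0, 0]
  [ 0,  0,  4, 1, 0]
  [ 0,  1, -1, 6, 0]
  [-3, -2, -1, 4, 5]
x^5 - 23*x^4 + 211*x^3 - 965*x^2 + 2200*x - 2000

Expanding det(x·I − A) (e.g. by cofactor expansion or by noting that A is similar to its Jordan form J, which has the same characteristic polynomial as A) gives
  χ_A(x) = x^5 - 23*x^4 + 211*x^3 - 965*x^2 + 2200*x - 2000
which factors as (x - 5)^3*(x - 4)^2. The eigenvalues (with algebraic multiplicities) are λ = 4 with multiplicity 2, λ = 5 with multiplicity 3.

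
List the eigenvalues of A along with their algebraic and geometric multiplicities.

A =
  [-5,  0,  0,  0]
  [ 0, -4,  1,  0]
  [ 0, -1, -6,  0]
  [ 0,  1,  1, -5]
λ = -5: alg = 4, geom = 3

Step 1 — factor the characteristic polynomial to read off the algebraic multiplicities:
  χ_A(x) = (x + 5)^4

Step 2 — compute geometric multiplicities via the rank-nullity identity g(λ) = n − rank(A − λI):
  rank(A − (-5)·I) = 1, so dim ker(A − (-5)·I) = n − 1 = 3

Summary:
  λ = -5: algebraic multiplicity = 4, geometric multiplicity = 3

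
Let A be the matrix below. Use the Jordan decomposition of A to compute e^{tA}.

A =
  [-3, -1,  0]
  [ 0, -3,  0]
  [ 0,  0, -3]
e^{tA} =
  [exp(-3*t), -t*exp(-3*t), 0]
  [0, exp(-3*t), 0]
  [0, 0, exp(-3*t)]

Strategy: write A = P · J · P⁻¹ where J is a Jordan canonical form, so e^{tA} = P · e^{tJ} · P⁻¹, and e^{tJ} can be computed block-by-block.

A has Jordan form
J =
  [-3,  1,  0]
  [ 0, -3,  0]
  [ 0,  0, -3]
(up to reordering of blocks).

Per-block formulas:
  For a 1×1 block at λ = -3: exp(t · [-3]) = [e^(-3t)].
  For a 2×2 Jordan block J_2(-3): exp(t · J_2(-3)) = e^(-3t)·(I + t·N), where N is the 2×2 nilpotent shift.

After assembling e^{tJ} and conjugating by P, we get:

e^{tA} =
  [exp(-3*t), -t*exp(-3*t), 0]
  [0, exp(-3*t), 0]
  [0, 0, exp(-3*t)]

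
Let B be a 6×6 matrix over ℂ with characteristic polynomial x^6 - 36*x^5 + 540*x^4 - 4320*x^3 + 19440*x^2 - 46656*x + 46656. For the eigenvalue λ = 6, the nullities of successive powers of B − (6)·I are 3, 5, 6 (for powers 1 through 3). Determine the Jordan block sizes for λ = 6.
Block sizes for λ = 6: [3, 2, 1]

From the dimensions of kernels of powers, the number of Jordan blocks of size at least j is d_j − d_{j−1} where d_j = dim ker(N^j) (with d_0 = 0). Computing the differences gives [3, 2, 1].
The number of blocks of size exactly k is (#blocks of size ≥ k) − (#blocks of size ≥ k + 1), so the partition is: 1 block(s) of size 1, 1 block(s) of size 2, 1 block(s) of size 3.
In nonincreasing order the block sizes are [3, 2, 1].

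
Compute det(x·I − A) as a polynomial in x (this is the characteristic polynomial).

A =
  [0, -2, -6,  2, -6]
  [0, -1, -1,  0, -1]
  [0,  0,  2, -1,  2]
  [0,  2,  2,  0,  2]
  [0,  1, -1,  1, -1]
x^5

Expanding det(x·I − A) (e.g. by cofactor expansion or by noting that A is similar to its Jordan form J, which has the same characteristic polynomial as A) gives
  χ_A(x) = x^5
which factors as x^5. The eigenvalues (with algebraic multiplicities) are λ = 0 with multiplicity 5.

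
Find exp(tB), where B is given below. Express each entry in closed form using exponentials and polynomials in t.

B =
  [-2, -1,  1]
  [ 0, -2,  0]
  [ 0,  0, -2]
e^{tB} =
  [exp(-2*t), -t*exp(-2*t), t*exp(-2*t)]
  [0, exp(-2*t), 0]
  [0, 0, exp(-2*t)]

Strategy: write B = P · J · P⁻¹ where J is a Jordan canonical form, so e^{tB} = P · e^{tJ} · P⁻¹, and e^{tJ} can be computed block-by-block.

B has Jordan form
J =
  [-2,  1,  0]
  [ 0, -2,  0]
  [ 0,  0, -2]
(up to reordering of blocks).

Per-block formulas:
  For a 1×1 block at λ = -2: exp(t · [-2]) = [e^(-2t)].
  For a 2×2 Jordan block J_2(-2): exp(t · J_2(-2)) = e^(-2t)·(I + t·N), where N is the 2×2 nilpotent shift.

After assembling e^{tJ} and conjugating by P, we get:

e^{tB} =
  [exp(-2*t), -t*exp(-2*t), t*exp(-2*t)]
  [0, exp(-2*t), 0]
  [0, 0, exp(-2*t)]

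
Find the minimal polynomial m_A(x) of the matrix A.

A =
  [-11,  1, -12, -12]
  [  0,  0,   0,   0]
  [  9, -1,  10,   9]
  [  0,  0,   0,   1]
x^3 + x^2 - 2*x

The characteristic polynomial is χ_A(x) = x*(x - 1)^2*(x + 2), so the eigenvalues are known. The minimal polynomial is
  m_A(x) = Π_λ (x − λ)^{k_λ}
where k_λ is the size of the *largest* Jordan block for λ (equivalently, the smallest k with (A − λI)^k v = 0 for every generalised eigenvector v of λ).

  λ = -2: largest Jordan block has size 1, contributing (x + 2)
  λ = 0: largest Jordan block has size 1, contributing (x − 0)
  λ = 1: largest Jordan block has size 1, contributing (x − 1)

So m_A(x) = x*(x - 1)*(x + 2) = x^3 + x^2 - 2*x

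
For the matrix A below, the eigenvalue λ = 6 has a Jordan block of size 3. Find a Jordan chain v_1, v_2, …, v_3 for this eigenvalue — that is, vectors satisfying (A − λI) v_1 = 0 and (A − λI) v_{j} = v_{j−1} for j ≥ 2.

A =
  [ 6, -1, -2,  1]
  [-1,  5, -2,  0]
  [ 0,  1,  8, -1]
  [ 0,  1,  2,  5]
A Jordan chain for λ = 6 of length 3:
v_1 = (1, 1, -1, -1)ᵀ
v_2 = (0, -1, 0, 0)ᵀ
v_3 = (1, 0, 0, 0)ᵀ

Let N = A − (6)·I. We want v_3 with N^3 v_3 = 0 but N^2 v_3 ≠ 0; then v_{j-1} := N · v_j for j = 3, …, 2.

Pick v_3 = (1, 0, 0, 0)ᵀ.
Then v_2 = N · v_3 = (0, -1, 0, 0)ᵀ.
Then v_1 = N · v_2 = (1, 1, -1, -1)ᵀ.

Sanity check: (A − (6)·I) v_1 = (0, 0, 0, 0)ᵀ = 0. ✓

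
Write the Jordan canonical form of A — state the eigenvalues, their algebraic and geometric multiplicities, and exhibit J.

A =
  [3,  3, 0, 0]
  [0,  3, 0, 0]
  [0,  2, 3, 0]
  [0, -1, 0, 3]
J_2(3) ⊕ J_1(3) ⊕ J_1(3)

The characteristic polynomial is
  det(x·I − A) = x^4 - 12*x^3 + 54*x^2 - 108*x + 81 = (x - 3)^4

Eigenvalues and multiplicities (the geometric multiplicity of λ is n − rank(A − λI), which equals the number of Jordan blocks for λ):
  λ = 3: algebraic multiplicity = 4, geometric multiplicity = 3

Determining the block sizes for each eigenvalue:
  λ = 3: 3 blocks summing to 4 forces exactly one block of size 2 and the rest size 1 → block sizes [2, 1, 1]

Assembling the blocks gives a Jordan form
J =
  [3, 1, 0, 0]
  [0, 3, 0, 0]
  [0, 0, 3, 0]
  [0, 0, 0, 3]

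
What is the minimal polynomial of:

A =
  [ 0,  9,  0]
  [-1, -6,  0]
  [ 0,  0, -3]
x^2 + 6*x + 9

The characteristic polynomial is χ_A(x) = (x + 3)^3, so the eigenvalues are known. The minimal polynomial is
  m_A(x) = Π_λ (x − λ)^{k_λ}
where k_λ is the size of the *largest* Jordan block for λ (equivalently, the smallest k with (A − λI)^k v = 0 for every generalised eigenvector v of λ).

  λ = -3: largest Jordan block has size 2, contributing (x + 3)^2

So m_A(x) = (x + 3)^2 = x^2 + 6*x + 9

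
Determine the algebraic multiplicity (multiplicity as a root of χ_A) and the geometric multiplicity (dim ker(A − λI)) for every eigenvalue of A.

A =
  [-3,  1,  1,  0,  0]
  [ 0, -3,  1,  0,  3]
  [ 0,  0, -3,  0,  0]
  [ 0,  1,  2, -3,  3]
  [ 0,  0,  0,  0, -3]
λ = -3: alg = 5, geom = 3

Step 1 — factor the characteristic polynomial to read off the algebraic multiplicities:
  χ_A(x) = (x + 3)^5

Step 2 — compute geometric multiplicities via the rank-nullity identity g(λ) = n − rank(A − λI):
  rank(A − (-3)·I) = 2, so dim ker(A − (-3)·I) = n − 2 = 3

Summary:
  λ = -3: algebraic multiplicity = 5, geometric multiplicity = 3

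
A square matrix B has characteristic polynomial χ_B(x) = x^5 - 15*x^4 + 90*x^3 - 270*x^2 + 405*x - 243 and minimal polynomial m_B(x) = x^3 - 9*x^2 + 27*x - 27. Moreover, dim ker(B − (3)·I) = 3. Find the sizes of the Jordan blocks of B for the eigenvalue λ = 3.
Block sizes for λ = 3: [3, 1, 1]

Step 1 — from the characteristic polynomial, algebraic multiplicity of λ = 3 is 5. From dim ker(B − (3)·I) = 3, there are exactly 3 Jordan blocks for λ = 3.
Step 2 — from the minimal polynomial, the factor (x − 3)^3 tells us the largest block for λ = 3 has size 3.
Step 3 — with total size 5, 3 blocks, and largest block 3, the block sizes (in nonincreasing order) are [3, 1, 1].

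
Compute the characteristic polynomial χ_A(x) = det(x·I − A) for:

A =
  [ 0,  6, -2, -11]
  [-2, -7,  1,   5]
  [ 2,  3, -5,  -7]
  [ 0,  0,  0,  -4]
x^4 + 16*x^3 + 96*x^2 + 256*x + 256

Expanding det(x·I − A) (e.g. by cofactor expansion or by noting that A is similar to its Jordan form J, which has the same characteristic polynomial as A) gives
  χ_A(x) = x^4 + 16*x^3 + 96*x^2 + 256*x + 256
which factors as (x + 4)^4. The eigenvalues (with algebraic multiplicities) are λ = -4 with multiplicity 4.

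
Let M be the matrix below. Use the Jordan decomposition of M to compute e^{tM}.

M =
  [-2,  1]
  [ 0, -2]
e^{tM} =
  [exp(-2*t), t*exp(-2*t)]
  [0, exp(-2*t)]

Strategy: write M = P · J · P⁻¹ where J is a Jordan canonical form, so e^{tM} = P · e^{tJ} · P⁻¹, and e^{tJ} can be computed block-by-block.

M has Jordan form
J =
  [-2,  1]
  [ 0, -2]
(up to reordering of blocks).

Per-block formulas:
  For a 2×2 Jordan block J_2(-2): exp(t · J_2(-2)) = e^(-2t)·(I + t·N), where N is the 2×2 nilpotent shift.

After assembling e^{tJ} and conjugating by P, we get:

e^{tM} =
  [exp(-2*t), t*exp(-2*t)]
  [0, exp(-2*t)]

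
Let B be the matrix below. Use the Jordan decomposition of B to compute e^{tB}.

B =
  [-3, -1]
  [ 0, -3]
e^{tB} =
  [exp(-3*t), -t*exp(-3*t)]
  [0, exp(-3*t)]

Strategy: write B = P · J · P⁻¹ where J is a Jordan canonical form, so e^{tB} = P · e^{tJ} · P⁻¹, and e^{tJ} can be computed block-by-block.

B has Jordan form
J =
  [-3,  1]
  [ 0, -3]
(up to reordering of blocks).

Per-block formulas:
  For a 2×2 Jordan block J_2(-3): exp(t · J_2(-3)) = e^(-3t)·(I + t·N), where N is the 2×2 nilpotent shift.

After assembling e^{tJ} and conjugating by P, we get:

e^{tB} =
  [exp(-3*t), -t*exp(-3*t)]
  [0, exp(-3*t)]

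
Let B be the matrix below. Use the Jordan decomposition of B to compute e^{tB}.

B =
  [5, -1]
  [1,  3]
e^{tB} =
  [t*exp(4*t) + exp(4*t), -t*exp(4*t)]
  [t*exp(4*t), -t*exp(4*t) + exp(4*t)]

Strategy: write B = P · J · P⁻¹ where J is a Jordan canonical form, so e^{tB} = P · e^{tJ} · P⁻¹, and e^{tJ} can be computed block-by-block.

B has Jordan form
J =
  [4, 1]
  [0, 4]
(up to reordering of blocks).

Per-block formulas:
  For a 2×2 Jordan block J_2(4): exp(t · J_2(4)) = e^(4t)·(I + t·N), where N is the 2×2 nilpotent shift.

After assembling e^{tJ} and conjugating by P, we get:

e^{tB} =
  [t*exp(4*t) + exp(4*t), -t*exp(4*t)]
  [t*exp(4*t), -t*exp(4*t) + exp(4*t)]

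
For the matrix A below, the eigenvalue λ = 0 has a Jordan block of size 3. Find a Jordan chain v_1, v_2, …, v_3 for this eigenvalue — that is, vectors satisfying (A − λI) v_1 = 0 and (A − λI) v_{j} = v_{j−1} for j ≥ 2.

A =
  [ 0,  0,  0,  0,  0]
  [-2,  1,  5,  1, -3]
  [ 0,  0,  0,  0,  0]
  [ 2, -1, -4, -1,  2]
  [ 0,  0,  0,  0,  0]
A Jordan chain for λ = 0 of length 3:
v_1 = (0, 1, 0, -1, 0)ᵀ
v_2 = (0, 5, 0, -4, 0)ᵀ
v_3 = (0, 0, 1, 0, 0)ᵀ

Let N = A − (0)·I. We want v_3 with N^3 v_3 = 0 but N^2 v_3 ≠ 0; then v_{j-1} := N · v_j for j = 3, …, 2.

Pick v_3 = (0, 0, 1, 0, 0)ᵀ.
Then v_2 = N · v_3 = (0, 5, 0, -4, 0)ᵀ.
Then v_1 = N · v_2 = (0, 1, 0, -1, 0)ᵀ.

Sanity check: (A − (0)·I) v_1 = (0, 0, 0, 0, 0)ᵀ = 0. ✓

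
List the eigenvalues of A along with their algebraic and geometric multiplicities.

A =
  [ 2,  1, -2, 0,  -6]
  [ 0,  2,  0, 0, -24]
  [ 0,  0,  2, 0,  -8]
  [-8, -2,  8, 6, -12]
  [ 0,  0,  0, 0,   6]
λ = 2: alg = 3, geom = 2; λ = 6: alg = 2, geom = 2

Step 1 — factor the characteristic polynomial to read off the algebraic multiplicities:
  χ_A(x) = (x - 6)^2*(x - 2)^3

Step 2 — compute geometric multiplicities via the rank-nullity identity g(λ) = n − rank(A − λI):
  rank(A − (2)·I) = 3, so dim ker(A − (2)·I) = n − 3 = 2
  rank(A − (6)·I) = 3, so dim ker(A − (6)·I) = n − 3 = 2

Summary:
  λ = 2: algebraic multiplicity = 3, geometric multiplicity = 2
  λ = 6: algebraic multiplicity = 2, geometric multiplicity = 2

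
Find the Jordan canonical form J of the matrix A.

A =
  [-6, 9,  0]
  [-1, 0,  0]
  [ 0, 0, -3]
J_2(-3) ⊕ J_1(-3)

The characteristic polynomial is
  det(x·I − A) = x^3 + 9*x^2 + 27*x + 27 = (x + 3)^3

Eigenvalues and multiplicities (the geometric multiplicity of λ is n − rank(A − λI), which equals the number of Jordan blocks for λ):
  λ = -3: algebraic multiplicity = 3, geometric multiplicity = 2

Determining the block sizes for each eigenvalue:
  λ = -3: 2 blocks summing to 3 forces exactly one block of size 2 and the rest size 1 → block sizes [2, 1]

Assembling the blocks gives a Jordan form
J =
  [-3,  1,  0]
  [ 0, -3,  0]
  [ 0,  0, -3]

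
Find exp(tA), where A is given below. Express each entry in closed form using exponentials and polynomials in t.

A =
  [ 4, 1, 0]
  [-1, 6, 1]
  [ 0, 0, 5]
e^{tA} =
  [-t*exp(5*t) + exp(5*t), t*exp(5*t), t^2*exp(5*t)/2]
  [-t*exp(5*t), t*exp(5*t) + exp(5*t), t^2*exp(5*t)/2 + t*exp(5*t)]
  [0, 0, exp(5*t)]

Strategy: write A = P · J · P⁻¹ where J is a Jordan canonical form, so e^{tA} = P · e^{tJ} · P⁻¹, and e^{tJ} can be computed block-by-block.

A has Jordan form
J =
  [5, 1, 0]
  [0, 5, 1]
  [0, 0, 5]
(up to reordering of blocks).

Per-block formulas:
  For a 3×3 Jordan block J_3(5): exp(t · J_3(5)) = e^(5t)·(I + t·N + (t^2/2)·N^2), where N is the 3×3 nilpotent shift.

After assembling e^{tJ} and conjugating by P, we get:

e^{tA} =
  [-t*exp(5*t) + exp(5*t), t*exp(5*t), t^2*exp(5*t)/2]
  [-t*exp(5*t), t*exp(5*t) + exp(5*t), t^2*exp(5*t)/2 + t*exp(5*t)]
  [0, 0, exp(5*t)]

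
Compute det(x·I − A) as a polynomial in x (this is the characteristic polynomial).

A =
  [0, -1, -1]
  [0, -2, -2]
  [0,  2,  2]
x^3

Expanding det(x·I − A) (e.g. by cofactor expansion or by noting that A is similar to its Jordan form J, which has the same characteristic polynomial as A) gives
  χ_A(x) = x^3
which factors as x^3. The eigenvalues (with algebraic multiplicities) are λ = 0 with multiplicity 3.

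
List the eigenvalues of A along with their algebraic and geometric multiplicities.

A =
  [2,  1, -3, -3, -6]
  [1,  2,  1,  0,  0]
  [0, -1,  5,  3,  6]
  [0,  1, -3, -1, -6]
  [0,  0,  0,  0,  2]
λ = 2: alg = 5, geom = 3

Step 1 — factor the characteristic polynomial to read off the algebraic multiplicities:
  χ_A(x) = (x - 2)^5

Step 2 — compute geometric multiplicities via the rank-nullity identity g(λ) = n − rank(A − λI):
  rank(A − (2)·I) = 2, so dim ker(A − (2)·I) = n − 2 = 3

Summary:
  λ = 2: algebraic multiplicity = 5, geometric multiplicity = 3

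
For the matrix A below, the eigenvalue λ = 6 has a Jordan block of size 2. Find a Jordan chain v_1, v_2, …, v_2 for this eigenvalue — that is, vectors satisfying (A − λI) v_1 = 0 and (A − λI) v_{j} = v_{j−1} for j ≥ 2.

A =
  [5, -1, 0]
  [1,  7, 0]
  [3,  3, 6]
A Jordan chain for λ = 6 of length 2:
v_1 = (-1, 1, 3)ᵀ
v_2 = (1, 0, 0)ᵀ

Let N = A − (6)·I. We want v_2 with N^2 v_2 = 0 but N^1 v_2 ≠ 0; then v_{j-1} := N · v_j for j = 2, …, 2.

Pick v_2 = (1, 0, 0)ᵀ.
Then v_1 = N · v_2 = (-1, 1, 3)ᵀ.

Sanity check: (A − (6)·I) v_1 = (0, 0, 0)ᵀ = 0. ✓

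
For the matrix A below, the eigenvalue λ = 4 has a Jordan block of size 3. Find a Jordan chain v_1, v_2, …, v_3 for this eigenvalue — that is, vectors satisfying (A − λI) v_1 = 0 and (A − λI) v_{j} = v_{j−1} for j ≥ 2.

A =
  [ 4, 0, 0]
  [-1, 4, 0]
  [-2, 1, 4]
A Jordan chain for λ = 4 of length 3:
v_1 = (0, 0, -1)ᵀ
v_2 = (0, -1, -2)ᵀ
v_3 = (1, 0, 0)ᵀ

Let N = A − (4)·I. We want v_3 with N^3 v_3 = 0 but N^2 v_3 ≠ 0; then v_{j-1} := N · v_j for j = 3, …, 2.

Pick v_3 = (1, 0, 0)ᵀ.
Then v_2 = N · v_3 = (0, -1, -2)ᵀ.
Then v_1 = N · v_2 = (0, 0, -1)ᵀ.

Sanity check: (A − (4)·I) v_1 = (0, 0, 0)ᵀ = 0. ✓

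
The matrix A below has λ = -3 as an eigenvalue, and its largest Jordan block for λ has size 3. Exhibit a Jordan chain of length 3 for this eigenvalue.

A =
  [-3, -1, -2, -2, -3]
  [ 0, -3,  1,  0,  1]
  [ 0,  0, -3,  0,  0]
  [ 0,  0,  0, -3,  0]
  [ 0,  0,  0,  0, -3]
A Jordan chain for λ = -3 of length 3:
v_1 = (-1, 0, 0, 0, 0)ᵀ
v_2 = (-2, 1, 0, 0, 0)ᵀ
v_3 = (0, 0, 1, 0, 0)ᵀ

Let N = A − (-3)·I. We want v_3 with N^3 v_3 = 0 but N^2 v_3 ≠ 0; then v_{j-1} := N · v_j for j = 3, …, 2.

Pick v_3 = (0, 0, 1, 0, 0)ᵀ.
Then v_2 = N · v_3 = (-2, 1, 0, 0, 0)ᵀ.
Then v_1 = N · v_2 = (-1, 0, 0, 0, 0)ᵀ.

Sanity check: (A − (-3)·I) v_1 = (0, 0, 0, 0, 0)ᵀ = 0. ✓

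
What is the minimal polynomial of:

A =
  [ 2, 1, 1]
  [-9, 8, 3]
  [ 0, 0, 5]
x^2 - 10*x + 25

The characteristic polynomial is χ_A(x) = (x - 5)^3, so the eigenvalues are known. The minimal polynomial is
  m_A(x) = Π_λ (x − λ)^{k_λ}
where k_λ is the size of the *largest* Jordan block for λ (equivalently, the smallest k with (A − λI)^k v = 0 for every generalised eigenvector v of λ).

  λ = 5: largest Jordan block has size 2, contributing (x − 5)^2

So m_A(x) = (x - 5)^2 = x^2 - 10*x + 25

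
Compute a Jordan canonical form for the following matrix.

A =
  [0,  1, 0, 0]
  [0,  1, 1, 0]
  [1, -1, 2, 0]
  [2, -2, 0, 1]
J_3(1) ⊕ J_1(1)

The characteristic polynomial is
  det(x·I − A) = x^4 - 4*x^3 + 6*x^2 - 4*x + 1 = (x - 1)^4

Eigenvalues and multiplicities (the geometric multiplicity of λ is n − rank(A − λI), which equals the number of Jordan blocks for λ):
  λ = 1: algebraic multiplicity = 4, geometric multiplicity = 2

Determining the block sizes for each eigenvalue:
  λ = 1: with am = 4 and gm = 2, the partition is not yet determined (e.g. several partitions of 4 into 2 parts exist). Let N = A − (1)·I. Computing rank(N^1) = 2, rank(N^2) = 1, rank(N^3) = 0; the number of blocks of size ≥ j is rank(N^{j−1}) − rank(N^j), giving [2, 1, 1]. So we have 1 block(s) of size 3, 1 block(s) of size 1 → block sizes [3, 1]

Assembling the blocks gives a Jordan form
J =
  [1, 1, 0, 0]
  [0, 1, 1, 0]
  [0, 0, 1, 0]
  [0, 0, 0, 1]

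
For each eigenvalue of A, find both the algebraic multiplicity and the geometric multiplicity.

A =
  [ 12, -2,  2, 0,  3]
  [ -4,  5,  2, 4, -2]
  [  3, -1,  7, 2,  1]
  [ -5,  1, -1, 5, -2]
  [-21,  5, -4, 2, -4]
λ = 5: alg = 5, geom = 2

Step 1 — factor the characteristic polynomial to read off the algebraic multiplicities:
  χ_A(x) = (x - 5)^5

Step 2 — compute geometric multiplicities via the rank-nullity identity g(λ) = n − rank(A − λI):
  rank(A − (5)·I) = 3, so dim ker(A − (5)·I) = n − 3 = 2

Summary:
  λ = 5: algebraic multiplicity = 5, geometric multiplicity = 2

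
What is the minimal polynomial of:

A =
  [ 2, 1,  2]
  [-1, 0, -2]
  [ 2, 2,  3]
x^3 - 5*x^2 + 7*x - 3

The characteristic polynomial is χ_A(x) = (x - 3)*(x - 1)^2, so the eigenvalues are known. The minimal polynomial is
  m_A(x) = Π_λ (x − λ)^{k_λ}
where k_λ is the size of the *largest* Jordan block for λ (equivalently, the smallest k with (A − λI)^k v = 0 for every generalised eigenvector v of λ).

  λ = 1: largest Jordan block has size 2, contributing (x − 1)^2
  λ = 3: largest Jordan block has size 1, contributing (x − 3)

So m_A(x) = (x - 3)*(x - 1)^2 = x^3 - 5*x^2 + 7*x - 3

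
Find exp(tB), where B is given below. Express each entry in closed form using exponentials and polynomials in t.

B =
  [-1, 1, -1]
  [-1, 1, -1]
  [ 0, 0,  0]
e^{tB} =
  [1 - t, t, -t]
  [-t, t + 1, -t]
  [0, 0, 1]

Strategy: write B = P · J · P⁻¹ where J is a Jordan canonical form, so e^{tB} = P · e^{tJ} · P⁻¹, and e^{tJ} can be computed block-by-block.

B has Jordan form
J =
  [0, 1, 0]
  [0, 0, 0]
  [0, 0, 0]
(up to reordering of blocks).

Per-block formulas:
  For a 2×2 Jordan block J_2(0): exp(t · J_2(0)) = e^(0t)·(I + t·N), where N is the 2×2 nilpotent shift.
  For a 1×1 block at λ = 0: exp(t · [0]) = [e^(0t)].

After assembling e^{tJ} and conjugating by P, we get:

e^{tB} =
  [1 - t, t, -t]
  [-t, t + 1, -t]
  [0, 0, 1]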